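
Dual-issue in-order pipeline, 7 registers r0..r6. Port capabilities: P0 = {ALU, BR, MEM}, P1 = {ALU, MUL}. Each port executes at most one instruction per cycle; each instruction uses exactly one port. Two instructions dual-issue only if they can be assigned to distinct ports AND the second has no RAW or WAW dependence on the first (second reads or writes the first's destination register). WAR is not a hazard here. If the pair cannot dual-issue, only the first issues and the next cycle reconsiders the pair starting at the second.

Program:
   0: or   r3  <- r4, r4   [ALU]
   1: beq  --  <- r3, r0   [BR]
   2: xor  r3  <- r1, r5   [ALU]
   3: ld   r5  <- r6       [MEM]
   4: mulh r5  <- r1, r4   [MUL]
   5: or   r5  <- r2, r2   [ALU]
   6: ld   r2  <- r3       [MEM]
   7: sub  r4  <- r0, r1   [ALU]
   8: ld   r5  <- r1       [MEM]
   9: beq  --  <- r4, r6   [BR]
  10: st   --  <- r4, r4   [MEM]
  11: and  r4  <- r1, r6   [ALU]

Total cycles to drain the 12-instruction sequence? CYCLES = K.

CYCLES = 8

0. or @i0  | RAW r3
1. beq;xor @i1,i2  | 2-wide
2. ld @i3  | WAW r5
3. mulh @i4  | WAW r5
4. or;ld @i5,i6  | 2-wide
5. sub;ld @i7,i8  | 2-wide
6. beq @i9  | no-port BR/MEM
7. st;and @i10,i11  | 2-wide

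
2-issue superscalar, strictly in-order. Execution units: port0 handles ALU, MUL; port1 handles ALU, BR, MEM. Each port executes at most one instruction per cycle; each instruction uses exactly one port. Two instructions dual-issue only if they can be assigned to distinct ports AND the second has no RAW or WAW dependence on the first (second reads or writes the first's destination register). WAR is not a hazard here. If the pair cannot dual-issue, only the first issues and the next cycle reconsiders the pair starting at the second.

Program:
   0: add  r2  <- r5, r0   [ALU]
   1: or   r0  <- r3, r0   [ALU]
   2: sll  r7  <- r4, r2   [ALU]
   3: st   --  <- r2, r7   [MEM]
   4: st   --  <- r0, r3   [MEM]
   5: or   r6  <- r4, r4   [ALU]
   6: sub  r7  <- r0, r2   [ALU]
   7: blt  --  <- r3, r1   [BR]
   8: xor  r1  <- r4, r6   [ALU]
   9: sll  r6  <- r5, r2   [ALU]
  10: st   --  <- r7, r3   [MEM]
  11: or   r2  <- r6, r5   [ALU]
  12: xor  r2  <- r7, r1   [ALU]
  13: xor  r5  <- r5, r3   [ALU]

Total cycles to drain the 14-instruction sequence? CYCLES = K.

#0 head=0: add.ALU or.ALU i0/i1 pair
#1 head=2: sll.ALU i2 RAW r7
#2 head=3: st.MEM i3 no-port MEM/MEM
#3 head=4: st.MEM or.ALU i4/i5 pair
#4 head=6: sub.ALU blt.BR i6/i7 pair
#5 head=8: xor.ALU sll.ALU i8/i9 pair
#6 head=10: st.MEM or.ALU i10/i11 pair
#7 head=12: xor.ALU xor.ALU i12/i13 pair

CYCLES = 8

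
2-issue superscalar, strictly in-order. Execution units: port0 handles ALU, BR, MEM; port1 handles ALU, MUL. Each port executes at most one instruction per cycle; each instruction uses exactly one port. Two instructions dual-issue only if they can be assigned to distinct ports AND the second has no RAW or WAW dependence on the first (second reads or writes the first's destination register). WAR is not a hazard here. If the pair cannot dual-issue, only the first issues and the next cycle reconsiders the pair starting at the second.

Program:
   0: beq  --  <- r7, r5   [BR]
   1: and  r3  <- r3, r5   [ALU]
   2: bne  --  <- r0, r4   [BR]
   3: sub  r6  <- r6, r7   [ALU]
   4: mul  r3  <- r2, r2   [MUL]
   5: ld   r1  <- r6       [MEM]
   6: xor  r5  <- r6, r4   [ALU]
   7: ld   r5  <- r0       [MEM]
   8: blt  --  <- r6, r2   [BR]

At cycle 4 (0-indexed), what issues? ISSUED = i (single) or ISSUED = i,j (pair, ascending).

c0: i0&i1 beq.BR and.ALU  pair
c1: i2&i3 bne.BR sub.ALU  pair
c2: i4&i5 mul.MUL ld.MEM  pair
c3: i6 xor.ALU  WAW r5
c4: i7 ld.MEM  no-port MEM/BR
c5: i8 blt.BR  tail

ISSUED = 7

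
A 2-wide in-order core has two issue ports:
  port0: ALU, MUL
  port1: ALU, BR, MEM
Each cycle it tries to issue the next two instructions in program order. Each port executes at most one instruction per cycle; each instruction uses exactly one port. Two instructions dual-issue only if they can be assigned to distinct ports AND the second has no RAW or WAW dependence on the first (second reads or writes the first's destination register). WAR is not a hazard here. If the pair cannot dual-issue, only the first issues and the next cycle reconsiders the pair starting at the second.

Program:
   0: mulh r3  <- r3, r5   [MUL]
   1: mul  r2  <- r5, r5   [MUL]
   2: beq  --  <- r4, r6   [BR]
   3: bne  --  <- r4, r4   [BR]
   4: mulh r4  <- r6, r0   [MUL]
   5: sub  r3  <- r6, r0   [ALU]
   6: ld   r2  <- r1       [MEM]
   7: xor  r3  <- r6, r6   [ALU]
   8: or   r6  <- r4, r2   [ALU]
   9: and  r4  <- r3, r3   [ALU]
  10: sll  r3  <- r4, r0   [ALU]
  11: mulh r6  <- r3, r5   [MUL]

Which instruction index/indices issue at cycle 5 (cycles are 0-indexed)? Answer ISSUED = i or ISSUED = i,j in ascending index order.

ISSUED = 9

c0: i0 mulh.MUL  no-port MUL/MUL
c1: i1,i2 mul.MUL+beq.BR  pair
c2: i3,i4 bne.BR+mulh.MUL  pair
c3: i5,i6 sub.ALU+ld.MEM  pair
c4: i7,i8 xor.ALU+or.ALU  pair
c5: i9 and.ALU  RAW r4
c6: i10 sll.ALU  RAW r3
c7: i11 mulh.MUL  tail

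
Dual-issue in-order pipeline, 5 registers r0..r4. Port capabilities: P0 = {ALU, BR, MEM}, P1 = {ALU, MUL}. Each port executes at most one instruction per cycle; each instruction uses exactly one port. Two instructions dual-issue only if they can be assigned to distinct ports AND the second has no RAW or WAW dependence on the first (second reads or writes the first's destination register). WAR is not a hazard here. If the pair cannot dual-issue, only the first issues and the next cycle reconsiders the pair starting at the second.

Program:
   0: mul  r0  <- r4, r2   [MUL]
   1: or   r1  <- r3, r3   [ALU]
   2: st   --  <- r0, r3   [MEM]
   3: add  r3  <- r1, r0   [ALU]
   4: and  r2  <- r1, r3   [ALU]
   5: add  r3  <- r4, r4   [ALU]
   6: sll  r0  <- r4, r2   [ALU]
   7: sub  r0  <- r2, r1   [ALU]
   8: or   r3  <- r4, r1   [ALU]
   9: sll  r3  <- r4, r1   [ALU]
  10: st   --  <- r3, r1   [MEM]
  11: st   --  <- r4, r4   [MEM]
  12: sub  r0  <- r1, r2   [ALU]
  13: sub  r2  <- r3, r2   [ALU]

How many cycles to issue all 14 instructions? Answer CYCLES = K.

[0] i0+i1  mul.MUL+or.ALU  -- pair
[1] i2+i3  st.MEM+add.ALU  -- pair
[2] i4+i5  and.ALU+add.ALU  -- pair
[3] i6  sll.ALU  -- WAW r0
[4] i7+i8  sub.ALU+or.ALU  -- pair
[5] i9  sll.ALU  -- RAW r3
[6] i10  st.MEM  -- no-port MEM/MEM
[7] i11+i12  st.MEM+sub.ALU  -- pair
[8] i13  sub.ALU  -- tail

CYCLES = 9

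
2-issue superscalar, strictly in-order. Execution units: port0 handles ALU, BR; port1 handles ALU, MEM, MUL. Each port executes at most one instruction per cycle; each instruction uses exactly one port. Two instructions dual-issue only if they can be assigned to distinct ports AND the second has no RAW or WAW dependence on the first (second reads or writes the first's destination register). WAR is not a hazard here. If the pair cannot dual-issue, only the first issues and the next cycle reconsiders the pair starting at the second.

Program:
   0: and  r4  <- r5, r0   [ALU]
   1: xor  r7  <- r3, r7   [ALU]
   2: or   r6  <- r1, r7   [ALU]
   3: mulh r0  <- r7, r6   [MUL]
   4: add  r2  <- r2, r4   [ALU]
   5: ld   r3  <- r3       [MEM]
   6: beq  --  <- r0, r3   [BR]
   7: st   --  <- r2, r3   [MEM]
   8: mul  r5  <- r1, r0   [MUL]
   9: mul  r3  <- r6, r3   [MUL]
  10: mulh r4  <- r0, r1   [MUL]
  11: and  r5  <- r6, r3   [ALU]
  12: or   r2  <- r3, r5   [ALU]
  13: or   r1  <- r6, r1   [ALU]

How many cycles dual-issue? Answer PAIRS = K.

c0: i0+i1 and/xor  dual
c1: i2 or  RAW r6
c2: i3+i4 mulh/add  dual
c3: i5 ld  RAW r3
c4: i6+i7 beq/st  dual
c5: i8 mul  no-port MUL/MUL
c6: i9 mul  no-port MUL/MUL
c7: i10+i11 mulh/and  dual
c8: i12+i13 or/or  dual

PAIRS = 5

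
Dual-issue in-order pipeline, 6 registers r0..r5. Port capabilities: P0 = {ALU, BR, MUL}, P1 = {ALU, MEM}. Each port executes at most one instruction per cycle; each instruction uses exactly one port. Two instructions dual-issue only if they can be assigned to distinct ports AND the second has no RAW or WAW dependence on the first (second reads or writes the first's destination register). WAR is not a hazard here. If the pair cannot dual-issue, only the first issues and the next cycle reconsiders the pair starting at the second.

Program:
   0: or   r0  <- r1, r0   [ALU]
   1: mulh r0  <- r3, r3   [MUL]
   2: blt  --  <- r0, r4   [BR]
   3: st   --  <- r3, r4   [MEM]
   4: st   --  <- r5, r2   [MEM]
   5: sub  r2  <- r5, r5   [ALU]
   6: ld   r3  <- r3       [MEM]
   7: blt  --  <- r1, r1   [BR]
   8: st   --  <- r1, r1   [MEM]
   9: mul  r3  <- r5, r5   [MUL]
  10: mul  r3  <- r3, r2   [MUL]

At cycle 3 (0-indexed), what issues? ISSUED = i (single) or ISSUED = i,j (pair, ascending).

ISSUED = 4,5

  cy0 -> i0 (or.ALU) WAW r0
  cy1 -> i1 (mulh.MUL) no-port MUL/BR
  cy2 -> i2/i3 (blt.BR;st.MEM) 2-wide
  cy3 -> i4/i5 (st.MEM;sub.ALU) 2-wide
  cy4 -> i6/i7 (ld.MEM;blt.BR) 2-wide
  cy5 -> i8/i9 (st.MEM;mul.MUL) 2-wide
  cy6 -> i10 (mul.MUL) tail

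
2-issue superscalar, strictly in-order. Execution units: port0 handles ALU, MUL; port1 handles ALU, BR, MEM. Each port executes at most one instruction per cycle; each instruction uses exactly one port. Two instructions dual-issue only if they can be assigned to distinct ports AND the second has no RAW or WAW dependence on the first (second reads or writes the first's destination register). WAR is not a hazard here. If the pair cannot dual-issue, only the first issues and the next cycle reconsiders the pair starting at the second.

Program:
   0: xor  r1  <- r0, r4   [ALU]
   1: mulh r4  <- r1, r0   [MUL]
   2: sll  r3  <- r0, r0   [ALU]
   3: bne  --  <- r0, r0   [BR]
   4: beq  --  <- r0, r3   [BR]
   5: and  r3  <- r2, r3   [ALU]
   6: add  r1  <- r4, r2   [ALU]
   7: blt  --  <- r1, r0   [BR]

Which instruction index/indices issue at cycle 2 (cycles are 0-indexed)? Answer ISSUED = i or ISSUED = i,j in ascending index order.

ISSUED = 3

[0] i0  xor.ALU  -- RAW r1
[1] i1+i2  mulh.MUL/sll.ALU  -- dual
[2] i3  bne.BR  -- no-port BR/BR
[3] i4+i5  beq.BR/and.ALU  -- dual
[4] i6  add.ALU  -- RAW r1
[5] i7  blt.BR  -- tail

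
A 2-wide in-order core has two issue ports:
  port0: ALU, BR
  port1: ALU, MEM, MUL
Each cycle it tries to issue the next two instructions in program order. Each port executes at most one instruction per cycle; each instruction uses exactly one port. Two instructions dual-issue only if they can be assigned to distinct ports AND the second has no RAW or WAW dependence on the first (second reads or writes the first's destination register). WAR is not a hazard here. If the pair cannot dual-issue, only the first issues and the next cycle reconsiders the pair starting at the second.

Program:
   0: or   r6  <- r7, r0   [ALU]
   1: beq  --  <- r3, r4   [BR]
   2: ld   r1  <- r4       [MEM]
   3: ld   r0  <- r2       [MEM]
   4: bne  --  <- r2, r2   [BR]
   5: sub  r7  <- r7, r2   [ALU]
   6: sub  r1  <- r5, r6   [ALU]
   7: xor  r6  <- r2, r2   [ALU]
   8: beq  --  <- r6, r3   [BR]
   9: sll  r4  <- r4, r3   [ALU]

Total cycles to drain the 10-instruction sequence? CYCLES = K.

CYCLES = 6

0. or+beq @i0&i1  | dual
1. ld @i2  | no-port MEM/MEM
2. ld+bne @i3&i4  | dual
3. sub+sub @i5&i6  | dual
4. xor @i7  | RAW r6
5. beq+sll @i8&i9  | dual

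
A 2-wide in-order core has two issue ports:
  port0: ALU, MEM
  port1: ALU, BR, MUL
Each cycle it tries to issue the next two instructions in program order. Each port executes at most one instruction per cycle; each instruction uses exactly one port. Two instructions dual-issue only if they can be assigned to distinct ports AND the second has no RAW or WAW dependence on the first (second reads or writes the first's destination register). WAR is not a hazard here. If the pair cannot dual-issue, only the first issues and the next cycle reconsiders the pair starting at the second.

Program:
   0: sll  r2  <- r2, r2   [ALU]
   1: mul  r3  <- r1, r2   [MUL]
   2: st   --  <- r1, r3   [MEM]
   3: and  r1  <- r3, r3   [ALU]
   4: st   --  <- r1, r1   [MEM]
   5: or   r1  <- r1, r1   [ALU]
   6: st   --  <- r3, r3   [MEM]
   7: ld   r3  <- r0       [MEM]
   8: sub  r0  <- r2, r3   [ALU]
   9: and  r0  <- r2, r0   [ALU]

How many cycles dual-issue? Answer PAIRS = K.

PAIRS = 2

0. sll @i0  | RAW r2
1. mul @i1  | RAW r3
2. st;and @i2/i3  | dual
3. st;or @i4/i5  | dual
4. st @i6  | no-port MEM/MEM
5. ld @i7  | RAW r3
6. sub @i8  | RAW+WAW r0
7. and @i9  | tail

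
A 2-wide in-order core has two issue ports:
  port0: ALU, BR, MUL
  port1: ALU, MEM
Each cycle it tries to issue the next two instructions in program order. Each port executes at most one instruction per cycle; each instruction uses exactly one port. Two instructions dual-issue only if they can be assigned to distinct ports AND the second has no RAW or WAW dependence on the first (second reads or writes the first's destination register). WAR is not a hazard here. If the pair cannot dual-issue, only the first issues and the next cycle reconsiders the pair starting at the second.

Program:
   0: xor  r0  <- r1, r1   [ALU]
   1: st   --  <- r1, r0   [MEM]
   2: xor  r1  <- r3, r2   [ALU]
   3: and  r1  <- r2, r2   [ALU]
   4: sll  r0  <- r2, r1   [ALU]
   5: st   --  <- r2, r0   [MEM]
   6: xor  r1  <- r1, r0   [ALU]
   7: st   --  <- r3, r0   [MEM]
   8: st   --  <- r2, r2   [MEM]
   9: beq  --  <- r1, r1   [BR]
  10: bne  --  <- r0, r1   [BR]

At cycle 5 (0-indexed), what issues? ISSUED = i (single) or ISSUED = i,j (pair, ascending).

ISSUED = 7

t=0 i0:xor ; RAW r0
t=1 i1&i2:st xor ; dual
t=2 i3:and ; RAW r1
t=3 i4:sll ; RAW r0
t=4 i5&i6:st xor ; dual
t=5 i7:st ; no-port MEM/MEM
t=6 i8&i9:st beq ; dual
t=7 i10:bne ; tail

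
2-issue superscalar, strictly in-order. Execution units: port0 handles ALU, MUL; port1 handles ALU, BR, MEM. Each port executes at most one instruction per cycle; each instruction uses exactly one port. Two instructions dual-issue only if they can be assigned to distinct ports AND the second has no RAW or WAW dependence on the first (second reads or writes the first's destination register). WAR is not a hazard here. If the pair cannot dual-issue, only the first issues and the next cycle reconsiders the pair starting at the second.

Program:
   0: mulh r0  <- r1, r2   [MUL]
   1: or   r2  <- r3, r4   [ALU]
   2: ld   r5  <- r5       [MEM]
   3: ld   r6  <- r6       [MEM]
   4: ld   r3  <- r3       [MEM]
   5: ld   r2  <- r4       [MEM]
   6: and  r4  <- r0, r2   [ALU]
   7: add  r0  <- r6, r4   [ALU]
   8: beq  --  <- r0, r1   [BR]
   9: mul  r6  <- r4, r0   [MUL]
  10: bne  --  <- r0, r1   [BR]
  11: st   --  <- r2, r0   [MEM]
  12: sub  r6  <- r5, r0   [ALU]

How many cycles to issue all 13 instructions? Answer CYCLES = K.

t=0 i0,i1:mulh or ; 2-wide
t=1 i2:ld ; no-port MEM/MEM
t=2 i3:ld ; no-port MEM/MEM
t=3 i4:ld ; no-port MEM/MEM
t=4 i5:ld ; RAW r2
t=5 i6:and ; RAW r4
t=6 i7:add ; RAW r0
t=7 i8,i9:beq mul ; 2-wide
t=8 i10:bne ; no-port BR/MEM
t=9 i11,i12:st sub ; 2-wide

CYCLES = 10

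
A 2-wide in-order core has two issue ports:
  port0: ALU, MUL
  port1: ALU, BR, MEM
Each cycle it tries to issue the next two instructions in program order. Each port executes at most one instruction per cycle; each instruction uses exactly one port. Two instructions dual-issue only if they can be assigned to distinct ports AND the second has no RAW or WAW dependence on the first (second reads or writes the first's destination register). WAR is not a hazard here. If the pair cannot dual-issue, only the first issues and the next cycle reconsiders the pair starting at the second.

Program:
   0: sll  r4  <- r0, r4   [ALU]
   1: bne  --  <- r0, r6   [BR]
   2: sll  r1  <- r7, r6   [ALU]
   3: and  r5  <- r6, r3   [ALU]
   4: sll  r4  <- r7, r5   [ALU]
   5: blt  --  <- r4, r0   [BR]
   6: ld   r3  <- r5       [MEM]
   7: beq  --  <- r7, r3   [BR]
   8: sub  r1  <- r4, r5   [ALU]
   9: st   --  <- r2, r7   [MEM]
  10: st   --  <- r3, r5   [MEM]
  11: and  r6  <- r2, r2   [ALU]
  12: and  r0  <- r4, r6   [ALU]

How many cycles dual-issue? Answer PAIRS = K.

  cy0 -> i0,i1 (sll+bne) 2-wide
  cy1 -> i2,i3 (sll+and) 2-wide
  cy2 -> i4 (sll) RAW r4
  cy3 -> i5 (blt) no-port BR/MEM
  cy4 -> i6 (ld) no-port MEM/BR
  cy5 -> i7,i8 (beq+sub) 2-wide
  cy6 -> i9 (st) no-port MEM/MEM
  cy7 -> i10,i11 (st+and) 2-wide
  cy8 -> i12 (and) tail

PAIRS = 4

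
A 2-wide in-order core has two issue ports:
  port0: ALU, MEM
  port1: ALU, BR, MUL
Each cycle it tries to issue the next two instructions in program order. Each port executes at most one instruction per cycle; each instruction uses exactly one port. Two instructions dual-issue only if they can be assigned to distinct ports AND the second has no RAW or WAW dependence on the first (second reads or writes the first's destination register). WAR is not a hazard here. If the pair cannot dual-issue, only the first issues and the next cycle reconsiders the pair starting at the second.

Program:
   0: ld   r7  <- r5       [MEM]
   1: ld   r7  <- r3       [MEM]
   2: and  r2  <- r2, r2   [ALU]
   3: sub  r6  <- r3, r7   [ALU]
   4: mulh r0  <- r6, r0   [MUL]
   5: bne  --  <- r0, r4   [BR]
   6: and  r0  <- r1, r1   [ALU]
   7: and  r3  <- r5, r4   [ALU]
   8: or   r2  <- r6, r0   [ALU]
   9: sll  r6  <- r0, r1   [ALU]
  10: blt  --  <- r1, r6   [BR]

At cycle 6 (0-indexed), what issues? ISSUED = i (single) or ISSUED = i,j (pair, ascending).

t=0 i0:ld.MEM ; no-port MEM/MEM
t=1 i1&i2:ld.MEM/and.ALU ; dual
t=2 i3:sub.ALU ; RAW r6
t=3 i4:mulh.MUL ; no-port MUL/BR
t=4 i5&i6:bne.BR/and.ALU ; dual
t=5 i7&i8:and.ALU/or.ALU ; dual
t=6 i9:sll.ALU ; RAW r6
t=7 i10:blt.BR ; tail

ISSUED = 9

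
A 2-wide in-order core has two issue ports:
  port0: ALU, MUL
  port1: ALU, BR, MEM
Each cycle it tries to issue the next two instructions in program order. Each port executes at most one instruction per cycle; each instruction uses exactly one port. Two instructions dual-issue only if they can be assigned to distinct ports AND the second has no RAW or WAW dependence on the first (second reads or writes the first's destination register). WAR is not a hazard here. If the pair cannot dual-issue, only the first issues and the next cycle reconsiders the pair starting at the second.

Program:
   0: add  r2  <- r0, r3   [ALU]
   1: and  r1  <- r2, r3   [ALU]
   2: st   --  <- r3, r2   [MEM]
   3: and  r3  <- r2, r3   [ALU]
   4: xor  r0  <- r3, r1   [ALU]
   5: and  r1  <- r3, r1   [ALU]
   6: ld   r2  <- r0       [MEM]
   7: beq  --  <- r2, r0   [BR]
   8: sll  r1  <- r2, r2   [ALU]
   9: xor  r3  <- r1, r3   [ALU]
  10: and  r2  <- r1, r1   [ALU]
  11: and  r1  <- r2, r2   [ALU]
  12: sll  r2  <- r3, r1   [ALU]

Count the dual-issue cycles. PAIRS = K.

PAIRS = 4

[0] i0  add.ALU  -- RAW r2
[1] i1,i2  and.ALU/st.MEM  -- 2-wide
[2] i3  and.ALU  -- RAW r3
[3] i4,i5  xor.ALU/and.ALU  -- 2-wide
[4] i6  ld.MEM  -- no-port MEM/BR
[5] i7,i8  beq.BR/sll.ALU  -- 2-wide
[6] i9,i10  xor.ALU/and.ALU  -- 2-wide
[7] i11  and.ALU  -- RAW r1
[8] i12  sll.ALU  -- tail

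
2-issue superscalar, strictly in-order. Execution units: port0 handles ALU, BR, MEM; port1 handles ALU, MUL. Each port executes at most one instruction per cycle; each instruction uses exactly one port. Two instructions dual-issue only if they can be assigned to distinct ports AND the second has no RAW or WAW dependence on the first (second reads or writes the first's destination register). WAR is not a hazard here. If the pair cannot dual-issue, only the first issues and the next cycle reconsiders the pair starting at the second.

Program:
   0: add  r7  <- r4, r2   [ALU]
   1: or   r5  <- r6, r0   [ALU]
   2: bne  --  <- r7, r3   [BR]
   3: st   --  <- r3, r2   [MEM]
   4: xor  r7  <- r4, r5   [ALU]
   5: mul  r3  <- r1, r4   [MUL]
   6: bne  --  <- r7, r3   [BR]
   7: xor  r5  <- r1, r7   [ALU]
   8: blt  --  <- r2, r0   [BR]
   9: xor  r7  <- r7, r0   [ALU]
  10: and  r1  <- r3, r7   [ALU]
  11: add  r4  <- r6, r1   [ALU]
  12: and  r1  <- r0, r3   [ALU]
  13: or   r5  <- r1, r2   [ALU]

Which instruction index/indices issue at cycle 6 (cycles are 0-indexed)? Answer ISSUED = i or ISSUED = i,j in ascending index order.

#0 head=0: add+or i0,i1 2-wide
#1 head=2: bne i2 no-port BR/MEM
#2 head=3: st+xor i3,i4 2-wide
#3 head=5: mul i5 RAW r3
#4 head=6: bne+xor i6,i7 2-wide
#5 head=8: blt+xor i8,i9 2-wide
#6 head=10: and i10 RAW r1
#7 head=11: add+and i11,i12 2-wide
#8 head=13: or i13 tail

ISSUED = 10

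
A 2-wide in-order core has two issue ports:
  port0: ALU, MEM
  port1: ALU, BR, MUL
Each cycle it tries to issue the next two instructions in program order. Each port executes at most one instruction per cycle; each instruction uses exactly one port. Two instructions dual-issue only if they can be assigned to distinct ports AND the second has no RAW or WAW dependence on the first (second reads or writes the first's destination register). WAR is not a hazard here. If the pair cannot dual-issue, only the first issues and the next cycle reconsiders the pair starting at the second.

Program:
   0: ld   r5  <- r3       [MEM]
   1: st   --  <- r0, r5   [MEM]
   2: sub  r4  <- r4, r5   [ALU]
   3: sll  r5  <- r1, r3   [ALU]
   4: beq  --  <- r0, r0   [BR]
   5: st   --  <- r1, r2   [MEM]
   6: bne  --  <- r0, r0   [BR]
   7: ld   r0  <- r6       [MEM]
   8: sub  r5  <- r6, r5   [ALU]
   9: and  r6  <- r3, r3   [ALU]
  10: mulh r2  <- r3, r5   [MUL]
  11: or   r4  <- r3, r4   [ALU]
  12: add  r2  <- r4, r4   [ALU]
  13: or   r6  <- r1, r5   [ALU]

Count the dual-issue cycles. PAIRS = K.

PAIRS = 6

[0] i0  ld.MEM  -- no-port MEM/MEM
[1] i1,i2  st.MEM;sub.ALU  -- 2-wide
[2] i3,i4  sll.ALU;beq.BR  -- 2-wide
[3] i5,i6  st.MEM;bne.BR  -- 2-wide
[4] i7,i8  ld.MEM;sub.ALU  -- 2-wide
[5] i9,i10  and.ALU;mulh.MUL  -- 2-wide
[6] i11  or.ALU  -- RAW r4
[7] i12,i13  add.ALU;or.ALU  -- 2-wide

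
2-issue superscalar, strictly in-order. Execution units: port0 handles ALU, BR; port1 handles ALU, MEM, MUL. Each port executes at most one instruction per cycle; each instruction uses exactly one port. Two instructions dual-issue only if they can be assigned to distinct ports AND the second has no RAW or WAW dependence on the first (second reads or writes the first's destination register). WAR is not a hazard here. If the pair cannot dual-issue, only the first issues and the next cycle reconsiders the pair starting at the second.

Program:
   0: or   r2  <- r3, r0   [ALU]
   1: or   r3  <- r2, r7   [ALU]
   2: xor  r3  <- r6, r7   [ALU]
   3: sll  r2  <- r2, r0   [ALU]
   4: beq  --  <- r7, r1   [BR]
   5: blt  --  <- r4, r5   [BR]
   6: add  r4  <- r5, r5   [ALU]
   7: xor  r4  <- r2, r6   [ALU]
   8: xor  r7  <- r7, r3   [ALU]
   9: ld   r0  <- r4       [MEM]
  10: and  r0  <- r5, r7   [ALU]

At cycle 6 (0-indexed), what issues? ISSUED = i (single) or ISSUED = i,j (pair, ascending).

0. or @i0  | RAW r2
1. or @i1  | WAW r3
2. xor+sll @i2/i3  | dual
3. beq @i4  | no-port BR/BR
4. blt+add @i5/i6  | dual
5. xor+xor @i7/i8  | dual
6. ld @i9  | WAW r0
7. and @i10  | tail

ISSUED = 9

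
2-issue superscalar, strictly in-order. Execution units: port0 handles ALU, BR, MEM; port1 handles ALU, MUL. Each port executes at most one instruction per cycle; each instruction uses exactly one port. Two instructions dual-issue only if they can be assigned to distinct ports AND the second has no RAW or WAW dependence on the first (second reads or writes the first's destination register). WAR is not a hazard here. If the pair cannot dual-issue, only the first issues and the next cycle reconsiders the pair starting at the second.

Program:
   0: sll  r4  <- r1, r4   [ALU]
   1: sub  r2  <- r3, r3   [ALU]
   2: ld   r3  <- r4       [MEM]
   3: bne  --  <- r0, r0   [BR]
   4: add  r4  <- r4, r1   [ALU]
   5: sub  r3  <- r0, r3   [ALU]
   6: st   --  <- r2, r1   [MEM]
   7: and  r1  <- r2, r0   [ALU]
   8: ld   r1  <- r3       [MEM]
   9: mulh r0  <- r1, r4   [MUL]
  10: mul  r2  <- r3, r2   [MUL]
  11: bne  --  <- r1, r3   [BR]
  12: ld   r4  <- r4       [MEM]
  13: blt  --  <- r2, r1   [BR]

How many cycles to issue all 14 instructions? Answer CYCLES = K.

t=0 i0&i1:sll/sub ; pair
t=1 i2:ld ; no-port MEM/BR
t=2 i3&i4:bne/add ; pair
t=3 i5&i6:sub/st ; pair
t=4 i7:and ; WAW r1
t=5 i8:ld ; RAW r1
t=6 i9:mulh ; no-port MUL/MUL
t=7 i10&i11:mul/bne ; pair
t=8 i12:ld ; no-port MEM/BR
t=9 i13:blt ; tail

CYCLES = 10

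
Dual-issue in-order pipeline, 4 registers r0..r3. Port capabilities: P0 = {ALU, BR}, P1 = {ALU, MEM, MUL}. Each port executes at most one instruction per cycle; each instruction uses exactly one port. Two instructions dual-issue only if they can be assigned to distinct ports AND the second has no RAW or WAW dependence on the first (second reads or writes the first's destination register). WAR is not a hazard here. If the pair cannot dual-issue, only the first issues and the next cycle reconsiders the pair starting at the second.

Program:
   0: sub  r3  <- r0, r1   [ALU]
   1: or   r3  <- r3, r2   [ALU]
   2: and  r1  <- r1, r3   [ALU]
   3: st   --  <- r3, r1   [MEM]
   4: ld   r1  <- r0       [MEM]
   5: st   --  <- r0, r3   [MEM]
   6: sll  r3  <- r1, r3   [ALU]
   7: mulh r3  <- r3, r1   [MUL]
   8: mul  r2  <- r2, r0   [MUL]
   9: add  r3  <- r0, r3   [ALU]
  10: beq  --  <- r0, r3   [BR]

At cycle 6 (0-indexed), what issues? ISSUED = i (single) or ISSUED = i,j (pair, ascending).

t=0 i0:sub.ALU ; RAW+WAW r3
t=1 i1:or.ALU ; RAW r3
t=2 i2:and.ALU ; RAW r1
t=3 i3:st.MEM ; no-port MEM/MEM
t=4 i4:ld.MEM ; no-port MEM/MEM
t=5 i5/i6:st.MEM;sll.ALU ; pair
t=6 i7:mulh.MUL ; no-port MUL/MUL
t=7 i8/i9:mul.MUL;add.ALU ; pair
t=8 i10:beq.BR ; tail

ISSUED = 7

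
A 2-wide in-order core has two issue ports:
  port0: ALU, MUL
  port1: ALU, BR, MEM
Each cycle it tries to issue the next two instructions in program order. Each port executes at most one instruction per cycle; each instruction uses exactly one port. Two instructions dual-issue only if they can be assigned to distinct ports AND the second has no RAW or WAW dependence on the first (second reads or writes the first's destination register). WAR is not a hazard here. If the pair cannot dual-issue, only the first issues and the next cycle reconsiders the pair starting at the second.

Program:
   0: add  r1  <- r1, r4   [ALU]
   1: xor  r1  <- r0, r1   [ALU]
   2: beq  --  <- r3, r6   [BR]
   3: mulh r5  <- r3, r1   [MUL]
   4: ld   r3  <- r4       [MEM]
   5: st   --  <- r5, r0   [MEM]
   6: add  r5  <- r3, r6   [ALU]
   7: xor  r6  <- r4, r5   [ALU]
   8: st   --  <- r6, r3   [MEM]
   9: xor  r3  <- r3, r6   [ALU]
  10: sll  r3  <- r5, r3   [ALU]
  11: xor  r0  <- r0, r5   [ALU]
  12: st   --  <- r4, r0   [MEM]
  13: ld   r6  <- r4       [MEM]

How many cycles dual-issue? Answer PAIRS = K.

0. add @i0  | RAW+WAW r1
1. xor beq @i1+i2  | 2-wide
2. mulh ld @i3+i4  | 2-wide
3. st add @i5+i6  | 2-wide
4. xor @i7  | RAW r6
5. st xor @i8+i9  | 2-wide
6. sll xor @i10+i11  | 2-wide
7. st @i12  | no-port MEM/MEM
8. ld @i13  | tail

PAIRS = 5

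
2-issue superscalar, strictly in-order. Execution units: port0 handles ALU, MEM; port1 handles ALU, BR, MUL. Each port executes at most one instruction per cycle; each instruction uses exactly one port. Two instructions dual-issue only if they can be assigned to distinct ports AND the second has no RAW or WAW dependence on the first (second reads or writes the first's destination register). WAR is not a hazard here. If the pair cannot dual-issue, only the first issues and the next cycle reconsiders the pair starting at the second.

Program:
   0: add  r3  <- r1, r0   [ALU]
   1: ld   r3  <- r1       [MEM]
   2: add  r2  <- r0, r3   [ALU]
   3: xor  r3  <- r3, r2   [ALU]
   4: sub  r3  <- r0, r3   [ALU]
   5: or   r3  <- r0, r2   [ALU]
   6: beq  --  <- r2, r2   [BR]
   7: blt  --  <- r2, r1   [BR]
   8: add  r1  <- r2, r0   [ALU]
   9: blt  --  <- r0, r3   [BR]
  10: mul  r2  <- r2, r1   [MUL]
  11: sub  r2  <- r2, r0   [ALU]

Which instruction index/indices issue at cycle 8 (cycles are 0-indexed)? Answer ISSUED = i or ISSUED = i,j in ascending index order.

  cy0 -> i0 (add.ALU) WAW r3
  cy1 -> i1 (ld.MEM) RAW r3
  cy2 -> i2 (add.ALU) RAW r2
  cy3 -> i3 (xor.ALU) RAW+WAW r3
  cy4 -> i4 (sub.ALU) WAW r3
  cy5 -> i5/i6 (or.ALU/beq.BR) dual
  cy6 -> i7/i8 (blt.BR/add.ALU) dual
  cy7 -> i9 (blt.BR) no-port BR/MUL
  cy8 -> i10 (mul.MUL) RAW+WAW r2
  cy9 -> i11 (sub.ALU) tail

ISSUED = 10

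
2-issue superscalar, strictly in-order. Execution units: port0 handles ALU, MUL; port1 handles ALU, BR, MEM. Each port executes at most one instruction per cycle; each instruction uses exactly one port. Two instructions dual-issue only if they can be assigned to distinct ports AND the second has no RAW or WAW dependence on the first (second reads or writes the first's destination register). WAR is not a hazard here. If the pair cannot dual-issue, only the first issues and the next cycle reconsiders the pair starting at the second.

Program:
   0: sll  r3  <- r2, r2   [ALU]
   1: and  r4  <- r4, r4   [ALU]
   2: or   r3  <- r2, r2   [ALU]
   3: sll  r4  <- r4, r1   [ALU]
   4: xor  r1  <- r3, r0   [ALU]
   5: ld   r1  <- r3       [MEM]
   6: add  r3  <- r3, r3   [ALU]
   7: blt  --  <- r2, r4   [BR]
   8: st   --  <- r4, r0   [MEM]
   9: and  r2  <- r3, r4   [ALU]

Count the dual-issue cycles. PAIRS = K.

0. sll.ALU and.ALU @i0,i1  | pair
1. or.ALU sll.ALU @i2,i3  | pair
2. xor.ALU @i4  | WAW r1
3. ld.MEM add.ALU @i5,i6  | pair
4. blt.BR @i7  | no-port BR/MEM
5. st.MEM and.ALU @i8,i9  | pair

PAIRS = 4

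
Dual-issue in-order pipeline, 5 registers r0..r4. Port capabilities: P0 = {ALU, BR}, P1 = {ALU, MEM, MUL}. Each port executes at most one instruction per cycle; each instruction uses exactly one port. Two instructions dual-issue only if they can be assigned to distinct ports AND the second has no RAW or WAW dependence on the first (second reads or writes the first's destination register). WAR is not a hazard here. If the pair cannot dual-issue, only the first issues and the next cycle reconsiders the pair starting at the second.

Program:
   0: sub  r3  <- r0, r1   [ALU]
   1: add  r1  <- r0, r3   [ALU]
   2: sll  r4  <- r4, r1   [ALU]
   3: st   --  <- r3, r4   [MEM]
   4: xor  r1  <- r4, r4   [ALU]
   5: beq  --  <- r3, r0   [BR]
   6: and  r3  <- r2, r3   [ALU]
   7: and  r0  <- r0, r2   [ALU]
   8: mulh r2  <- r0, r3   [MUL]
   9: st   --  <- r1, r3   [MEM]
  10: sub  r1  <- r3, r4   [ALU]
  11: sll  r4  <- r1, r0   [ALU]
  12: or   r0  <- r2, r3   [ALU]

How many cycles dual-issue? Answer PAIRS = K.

PAIRS = 4

0. sub @i0  | RAW r3
1. add @i1  | RAW r1
2. sll @i2  | RAW r4
3. st/xor @i3&i4  | 2-wide
4. beq/and @i5&i6  | 2-wide
5. and @i7  | RAW r0
6. mulh @i8  | no-port MUL/MEM
7. st/sub @i9&i10  | 2-wide
8. sll/or @i11&i12  | 2-wide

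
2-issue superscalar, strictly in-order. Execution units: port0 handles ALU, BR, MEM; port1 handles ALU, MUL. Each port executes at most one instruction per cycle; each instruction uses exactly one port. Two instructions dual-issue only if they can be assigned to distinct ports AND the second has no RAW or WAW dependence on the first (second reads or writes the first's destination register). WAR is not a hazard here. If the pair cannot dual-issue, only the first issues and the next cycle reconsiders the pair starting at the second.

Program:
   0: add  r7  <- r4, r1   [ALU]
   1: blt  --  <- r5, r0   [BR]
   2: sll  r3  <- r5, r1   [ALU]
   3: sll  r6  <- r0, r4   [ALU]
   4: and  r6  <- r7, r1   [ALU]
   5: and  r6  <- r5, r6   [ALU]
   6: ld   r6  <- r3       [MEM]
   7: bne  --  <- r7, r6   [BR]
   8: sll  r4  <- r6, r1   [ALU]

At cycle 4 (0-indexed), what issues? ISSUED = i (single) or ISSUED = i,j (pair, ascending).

#0 head=0: add.ALU/blt.BR i0,i1 dual
#1 head=2: sll.ALU/sll.ALU i2,i3 dual
#2 head=4: and.ALU i4 RAW+WAW r6
#3 head=5: and.ALU i5 WAW r6
#4 head=6: ld.MEM i6 no-port MEM/BR
#5 head=7: bne.BR/sll.ALU i7,i8 dual

ISSUED = 6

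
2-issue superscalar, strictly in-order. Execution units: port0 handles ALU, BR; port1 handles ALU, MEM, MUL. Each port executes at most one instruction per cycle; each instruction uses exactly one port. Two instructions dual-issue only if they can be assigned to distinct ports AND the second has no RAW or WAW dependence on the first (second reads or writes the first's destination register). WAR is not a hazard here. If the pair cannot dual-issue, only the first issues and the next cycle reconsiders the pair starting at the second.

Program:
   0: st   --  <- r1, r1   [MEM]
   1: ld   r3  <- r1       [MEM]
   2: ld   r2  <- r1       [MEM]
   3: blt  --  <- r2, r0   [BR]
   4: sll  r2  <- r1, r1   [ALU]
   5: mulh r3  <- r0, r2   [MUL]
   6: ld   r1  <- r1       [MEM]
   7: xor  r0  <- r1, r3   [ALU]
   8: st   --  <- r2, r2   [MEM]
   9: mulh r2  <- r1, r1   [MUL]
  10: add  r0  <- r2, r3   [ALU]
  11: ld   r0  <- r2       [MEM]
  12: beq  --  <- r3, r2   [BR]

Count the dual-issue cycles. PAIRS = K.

c0: i0 st.MEM  no-port MEM/MEM
c1: i1 ld.MEM  no-port MEM/MEM
c2: i2 ld.MEM  RAW r2
c3: i3+i4 blt.BR+sll.ALU  2-wide
c4: i5 mulh.MUL  no-port MUL/MEM
c5: i6 ld.MEM  RAW r1
c6: i7+i8 xor.ALU+st.MEM  2-wide
c7: i9 mulh.MUL  RAW r2
c8: i10 add.ALU  WAW r0
c9: i11+i12 ld.MEM+beq.BR  2-wide

PAIRS = 3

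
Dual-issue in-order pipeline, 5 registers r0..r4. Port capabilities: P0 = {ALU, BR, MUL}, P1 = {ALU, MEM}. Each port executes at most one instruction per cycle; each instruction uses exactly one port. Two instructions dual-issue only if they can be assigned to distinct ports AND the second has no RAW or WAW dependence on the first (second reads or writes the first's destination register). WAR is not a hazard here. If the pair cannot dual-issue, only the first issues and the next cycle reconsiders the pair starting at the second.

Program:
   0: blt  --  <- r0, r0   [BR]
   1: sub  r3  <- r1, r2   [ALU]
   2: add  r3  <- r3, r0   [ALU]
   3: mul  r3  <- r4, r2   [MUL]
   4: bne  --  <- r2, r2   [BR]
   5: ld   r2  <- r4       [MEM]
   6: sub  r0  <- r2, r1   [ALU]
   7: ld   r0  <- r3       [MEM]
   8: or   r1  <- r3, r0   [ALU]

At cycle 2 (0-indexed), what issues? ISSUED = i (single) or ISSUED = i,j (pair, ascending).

  cy0 -> i0&i1 (blt.BR/sub.ALU) pair
  cy1 -> i2 (add.ALU) WAW r3
  cy2 -> i3 (mul.MUL) no-port MUL/BR
  cy3 -> i4&i5 (bne.BR/ld.MEM) pair
  cy4 -> i6 (sub.ALU) WAW r0
  cy5 -> i7 (ld.MEM) RAW r0
  cy6 -> i8 (or.ALU) tail

ISSUED = 3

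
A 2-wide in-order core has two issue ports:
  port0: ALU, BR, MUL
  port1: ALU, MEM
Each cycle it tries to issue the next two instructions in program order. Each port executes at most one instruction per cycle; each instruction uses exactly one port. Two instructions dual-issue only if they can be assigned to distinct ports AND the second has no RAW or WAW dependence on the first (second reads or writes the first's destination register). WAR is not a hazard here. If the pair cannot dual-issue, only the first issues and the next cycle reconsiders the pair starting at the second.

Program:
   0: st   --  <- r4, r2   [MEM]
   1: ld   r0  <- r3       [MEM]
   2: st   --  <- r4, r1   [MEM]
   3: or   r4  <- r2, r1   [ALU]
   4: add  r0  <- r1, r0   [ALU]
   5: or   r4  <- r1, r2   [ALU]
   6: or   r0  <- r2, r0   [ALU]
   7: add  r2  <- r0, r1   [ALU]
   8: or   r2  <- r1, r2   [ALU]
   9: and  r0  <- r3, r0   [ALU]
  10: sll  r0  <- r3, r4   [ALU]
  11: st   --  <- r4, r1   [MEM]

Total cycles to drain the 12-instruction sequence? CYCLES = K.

#0 head=0: st.MEM i0 no-port MEM/MEM
#1 head=1: ld.MEM i1 no-port MEM/MEM
#2 head=2: st.MEM/or.ALU i2/i3 2-wide
#3 head=4: add.ALU/or.ALU i4/i5 2-wide
#4 head=6: or.ALU i6 RAW r0
#5 head=7: add.ALU i7 RAW+WAW r2
#6 head=8: or.ALU/and.ALU i8/i9 2-wide
#7 head=10: sll.ALU/st.MEM i10/i11 2-wide

CYCLES = 8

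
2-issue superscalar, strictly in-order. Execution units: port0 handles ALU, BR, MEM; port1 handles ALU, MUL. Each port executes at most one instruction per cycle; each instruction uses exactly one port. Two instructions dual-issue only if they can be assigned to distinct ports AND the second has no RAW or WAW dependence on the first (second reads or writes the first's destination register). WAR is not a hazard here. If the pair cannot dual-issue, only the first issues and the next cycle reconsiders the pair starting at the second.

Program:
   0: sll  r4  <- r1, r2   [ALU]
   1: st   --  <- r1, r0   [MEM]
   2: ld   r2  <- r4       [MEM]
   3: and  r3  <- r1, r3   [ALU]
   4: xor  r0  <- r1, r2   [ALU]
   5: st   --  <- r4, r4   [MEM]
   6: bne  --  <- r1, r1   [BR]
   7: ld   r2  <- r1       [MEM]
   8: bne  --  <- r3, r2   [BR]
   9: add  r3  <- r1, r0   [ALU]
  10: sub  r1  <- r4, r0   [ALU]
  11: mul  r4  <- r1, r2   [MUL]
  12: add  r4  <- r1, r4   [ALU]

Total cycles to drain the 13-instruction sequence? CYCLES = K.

  cy0 -> i0,i1 (sll;st) dual
  cy1 -> i2,i3 (ld;and) dual
  cy2 -> i4,i5 (xor;st) dual
  cy3 -> i6 (bne) no-port BR/MEM
  cy4 -> i7 (ld) no-port MEM/BR
  cy5 -> i8,i9 (bne;add) dual
  cy6 -> i10 (sub) RAW r1
  cy7 -> i11 (mul) RAW+WAW r4
  cy8 -> i12 (add) tail

CYCLES = 9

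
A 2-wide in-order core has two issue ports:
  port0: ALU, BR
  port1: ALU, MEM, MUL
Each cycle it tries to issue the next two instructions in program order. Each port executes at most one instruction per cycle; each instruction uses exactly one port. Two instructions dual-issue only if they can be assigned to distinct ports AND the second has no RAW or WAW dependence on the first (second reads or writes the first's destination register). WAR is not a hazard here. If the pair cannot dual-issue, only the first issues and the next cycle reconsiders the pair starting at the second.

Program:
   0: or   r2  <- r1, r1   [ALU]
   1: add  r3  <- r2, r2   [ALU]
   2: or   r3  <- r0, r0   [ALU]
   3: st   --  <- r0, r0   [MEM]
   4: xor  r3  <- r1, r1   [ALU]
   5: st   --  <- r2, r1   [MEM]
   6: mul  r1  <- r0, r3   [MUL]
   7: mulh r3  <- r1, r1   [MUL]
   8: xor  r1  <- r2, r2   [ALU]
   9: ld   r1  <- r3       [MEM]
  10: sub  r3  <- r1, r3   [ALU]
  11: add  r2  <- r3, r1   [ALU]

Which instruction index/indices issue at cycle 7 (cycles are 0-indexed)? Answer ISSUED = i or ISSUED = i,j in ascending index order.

c0: i0 or.ALU  RAW r2
c1: i1 add.ALU  WAW r3
c2: i2,i3 or.ALU;st.MEM  dual
c3: i4,i5 xor.ALU;st.MEM  dual
c4: i6 mul.MUL  no-port MUL/MUL
c5: i7,i8 mulh.MUL;xor.ALU  dual
c6: i9 ld.MEM  RAW r1
c7: i10 sub.ALU  RAW r3
c8: i11 add.ALU  tail

ISSUED = 10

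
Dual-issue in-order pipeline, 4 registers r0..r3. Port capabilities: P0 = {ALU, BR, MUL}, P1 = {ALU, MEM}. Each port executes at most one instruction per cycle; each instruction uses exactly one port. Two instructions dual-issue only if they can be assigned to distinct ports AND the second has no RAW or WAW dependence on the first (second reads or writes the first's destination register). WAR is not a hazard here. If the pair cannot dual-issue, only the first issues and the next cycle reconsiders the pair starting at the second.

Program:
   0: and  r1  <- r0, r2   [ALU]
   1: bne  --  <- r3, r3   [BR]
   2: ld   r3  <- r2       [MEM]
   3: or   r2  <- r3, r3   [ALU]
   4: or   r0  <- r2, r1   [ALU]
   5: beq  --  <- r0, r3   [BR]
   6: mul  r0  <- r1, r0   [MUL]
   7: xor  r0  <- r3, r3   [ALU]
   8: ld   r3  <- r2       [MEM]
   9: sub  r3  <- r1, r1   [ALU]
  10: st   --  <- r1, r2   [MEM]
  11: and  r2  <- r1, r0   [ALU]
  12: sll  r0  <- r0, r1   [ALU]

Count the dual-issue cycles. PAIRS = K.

#0 head=0: and+bne i0/i1 2-wide
#1 head=2: ld i2 RAW r3
#2 head=3: or i3 RAW r2
#3 head=4: or i4 RAW r0
#4 head=5: beq i5 no-port BR/MUL
#5 head=6: mul i6 WAW r0
#6 head=7: xor+ld i7/i8 2-wide
#7 head=9: sub+st i9/i10 2-wide
#8 head=11: and+sll i11/i12 2-wide

PAIRS = 4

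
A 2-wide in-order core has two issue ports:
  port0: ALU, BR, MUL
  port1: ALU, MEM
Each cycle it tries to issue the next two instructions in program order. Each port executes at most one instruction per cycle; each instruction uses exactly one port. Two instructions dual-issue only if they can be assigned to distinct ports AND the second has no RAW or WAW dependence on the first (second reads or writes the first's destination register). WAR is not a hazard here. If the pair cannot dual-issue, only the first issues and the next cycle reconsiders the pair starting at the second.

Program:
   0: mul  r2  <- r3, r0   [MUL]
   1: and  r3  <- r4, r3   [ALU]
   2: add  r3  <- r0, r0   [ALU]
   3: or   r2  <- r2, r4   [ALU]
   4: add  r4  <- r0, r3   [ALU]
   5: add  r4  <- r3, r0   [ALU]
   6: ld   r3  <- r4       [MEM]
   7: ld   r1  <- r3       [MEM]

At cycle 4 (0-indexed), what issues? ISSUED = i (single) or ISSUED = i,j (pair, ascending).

ISSUED = 6

t=0 i0+i1:mul/and ; pair
t=1 i2+i3:add/or ; pair
t=2 i4:add ; WAW r4
t=3 i5:add ; RAW r4
t=4 i6:ld ; no-port MEM/MEM
t=5 i7:ld ; tail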